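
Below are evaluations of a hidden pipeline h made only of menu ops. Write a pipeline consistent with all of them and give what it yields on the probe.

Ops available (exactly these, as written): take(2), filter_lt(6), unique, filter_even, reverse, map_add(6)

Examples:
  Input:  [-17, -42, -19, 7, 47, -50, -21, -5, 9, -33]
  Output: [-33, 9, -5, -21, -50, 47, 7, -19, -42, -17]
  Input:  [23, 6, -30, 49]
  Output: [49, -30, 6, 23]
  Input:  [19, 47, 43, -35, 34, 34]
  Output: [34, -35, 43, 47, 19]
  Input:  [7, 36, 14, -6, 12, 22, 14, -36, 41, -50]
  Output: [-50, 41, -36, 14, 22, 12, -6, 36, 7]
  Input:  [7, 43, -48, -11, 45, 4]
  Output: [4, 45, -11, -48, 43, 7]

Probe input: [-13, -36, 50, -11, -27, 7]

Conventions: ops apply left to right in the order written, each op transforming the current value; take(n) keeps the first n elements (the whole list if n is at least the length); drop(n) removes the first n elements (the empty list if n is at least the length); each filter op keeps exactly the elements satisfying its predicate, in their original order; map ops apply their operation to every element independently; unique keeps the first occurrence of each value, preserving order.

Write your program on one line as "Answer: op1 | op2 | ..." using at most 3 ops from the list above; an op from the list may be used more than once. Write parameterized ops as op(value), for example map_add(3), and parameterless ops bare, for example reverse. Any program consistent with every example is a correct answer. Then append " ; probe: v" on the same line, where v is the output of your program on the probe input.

reverse | unique ; probe: [7, -27, -11, 50, -36, -13]

Check, running the answer program on each example:
  [-17, -42, -19, 7, 47, -50, -21, -5, 9, -33] -> [-33, 9, -5, -21, -50, 47, 7, -19, -42, -17] -> [-33, 9, -5, -21, -50, 47, 7, -19, -42, -17]
  [23, 6, -30, 49] -> [49, -30, 6, 23] -> [49, -30, 6, 23]
  [19, 47, 43, -35, 34, 34] -> [34, 34, -35, 43, 47, 19] -> [34, -35, 43, 47, 19]
  [7, 36, 14, -6, 12, 22, 14, -36, 41, -50] -> [-50, 41, -36, 14, 22, 12, -6, 14, 36, 7] -> [-50, 41, -36, 14, 22, 12, -6, 36, 7]
  [7, 43, -48, -11, 45, 4] -> [4, 45, -11, -48, 43, 7] -> [4, 45, -11, -48, 43, 7]
  probe: [-13, -36, 50, -11, -27, 7] -> [7, -27, -11, 50, -36, -13] -> [7, -27, -11, 50, -36, -13]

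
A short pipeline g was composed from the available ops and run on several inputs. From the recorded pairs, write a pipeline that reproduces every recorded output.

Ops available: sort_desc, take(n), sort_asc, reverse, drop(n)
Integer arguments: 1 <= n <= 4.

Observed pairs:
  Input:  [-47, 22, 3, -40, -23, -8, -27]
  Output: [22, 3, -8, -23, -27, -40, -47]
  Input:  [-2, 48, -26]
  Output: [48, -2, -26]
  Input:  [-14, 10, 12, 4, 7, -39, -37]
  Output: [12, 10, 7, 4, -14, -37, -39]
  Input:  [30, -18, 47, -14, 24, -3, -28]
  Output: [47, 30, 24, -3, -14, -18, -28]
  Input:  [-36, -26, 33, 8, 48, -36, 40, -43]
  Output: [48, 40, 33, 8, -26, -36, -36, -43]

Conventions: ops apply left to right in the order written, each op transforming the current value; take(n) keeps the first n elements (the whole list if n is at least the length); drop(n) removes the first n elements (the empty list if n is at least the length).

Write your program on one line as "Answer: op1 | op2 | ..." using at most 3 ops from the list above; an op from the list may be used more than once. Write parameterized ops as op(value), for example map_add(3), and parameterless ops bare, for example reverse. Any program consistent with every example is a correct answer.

sort_asc | reverse

Check, running the answer program on each example:
  [-47, 22, 3, -40, -23, -8, -27] -> [-47, -40, -27, -23, -8, 3, 22] -> [22, 3, -8, -23, -27, -40, -47]
  [-2, 48, -26] -> [-26, -2, 48] -> [48, -2, -26]
  [-14, 10, 12, 4, 7, -39, -37] -> [-39, -37, -14, 4, 7, 10, 12] -> [12, 10, 7, 4, -14, -37, -39]
  [30, -18, 47, -14, 24, -3, -28] -> [-28, -18, -14, -3, 24, 30, 47] -> [47, 30, 24, -3, -14, -18, -28]
  [-36, -26, 33, 8, 48, -36, 40, -43] -> [-43, -36, -36, -26, 8, 33, 40, 48] -> [48, 40, 33, 8, -26, -36, -36, -43]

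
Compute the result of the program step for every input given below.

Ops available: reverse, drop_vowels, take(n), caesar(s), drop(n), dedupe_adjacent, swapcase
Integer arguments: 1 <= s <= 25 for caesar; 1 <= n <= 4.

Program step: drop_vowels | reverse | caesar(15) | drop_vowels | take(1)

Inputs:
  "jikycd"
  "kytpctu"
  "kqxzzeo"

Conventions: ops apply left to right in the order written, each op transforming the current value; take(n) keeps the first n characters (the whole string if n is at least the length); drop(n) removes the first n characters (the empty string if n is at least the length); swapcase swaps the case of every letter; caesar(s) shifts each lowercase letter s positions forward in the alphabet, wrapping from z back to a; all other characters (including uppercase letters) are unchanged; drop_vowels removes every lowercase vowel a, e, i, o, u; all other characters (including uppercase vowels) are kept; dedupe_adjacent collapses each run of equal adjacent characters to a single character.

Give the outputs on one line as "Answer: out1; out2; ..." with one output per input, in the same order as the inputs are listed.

Execution, op by op:
  "jikycd" -> "jkycd" -> "dcykj" -> "srnzy" -> "srnzy" -> "s"
  "kytpctu" -> "kytpct" -> "tcptyk" -> "ireinz" -> "rnz" -> "r"
  "kqxzzeo" -> "kqxzz" -> "zzxqk" -> "oomfz" -> "mfz" -> "m"

"s"; "r"; "m"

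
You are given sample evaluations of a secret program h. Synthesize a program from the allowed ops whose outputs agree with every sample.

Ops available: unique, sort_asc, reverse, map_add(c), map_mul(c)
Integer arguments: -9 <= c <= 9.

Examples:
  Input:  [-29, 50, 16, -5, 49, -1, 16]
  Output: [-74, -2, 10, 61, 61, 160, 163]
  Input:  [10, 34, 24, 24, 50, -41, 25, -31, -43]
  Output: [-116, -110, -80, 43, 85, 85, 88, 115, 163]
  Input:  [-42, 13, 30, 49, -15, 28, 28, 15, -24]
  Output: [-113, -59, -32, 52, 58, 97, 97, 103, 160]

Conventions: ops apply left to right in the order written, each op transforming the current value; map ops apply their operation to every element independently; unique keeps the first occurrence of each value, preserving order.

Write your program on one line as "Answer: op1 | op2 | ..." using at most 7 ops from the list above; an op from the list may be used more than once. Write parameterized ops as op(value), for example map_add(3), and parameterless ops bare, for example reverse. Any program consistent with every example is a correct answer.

map_mul(3) | map_add(-7) | map_add(9) | sort_asc | map_add(4) | map_add(7)

Check, running the answer program on each example:
  [-29, 50, 16, -5, 49, -1, 16] -> [-87, 150, 48, -15, 147, -3, 48] -> [-94, 143, 41, -22, 140, -10, 41] -> [-85, 152, 50, -13, 149, -1, 50] -> [-85, -13, -1, 50, 50, 149, 152] -> [-81, -9, 3, 54, 54, 153, 156] -> [-74, -2, 10, 61, 61, 160, 163]
  [10, 34, 24, 24, 50, -41, 25, -31, -43] -> [30, 102, 72, 72, 150, -123, 75, -93, -129] -> [23, 95, 65, 65, 143, -130, 68, -100, -136] -> [32, 104, 74, 74, 152, -121, 77, -91, -127] -> [-127, -121, -91, 32, 74, 74, 77, 104, 152] -> [-123, -117, -87, 36, 78, 78, 81, 108, 156] -> [-116, -110, -80, 43, 85, 85, 88, 115, 163]
  [-42, 13, 30, 49, -15, 28, 28, 15, -24] -> [-126, 39, 90, 147, -45, 84, 84, 45, -72] -> [-133, 32, 83, 140, -52, 77, 77, 38, -79] -> [-124, 41, 92, 149, -43, 86, 86, 47, -70] -> [-124, -70, -43, 41, 47, 86, 86, 92, 149] -> [-120, -66, -39, 45, 51, 90, 90, 96, 153] -> [-113, -59, -32, 52, 58, 97, 97, 103, 160]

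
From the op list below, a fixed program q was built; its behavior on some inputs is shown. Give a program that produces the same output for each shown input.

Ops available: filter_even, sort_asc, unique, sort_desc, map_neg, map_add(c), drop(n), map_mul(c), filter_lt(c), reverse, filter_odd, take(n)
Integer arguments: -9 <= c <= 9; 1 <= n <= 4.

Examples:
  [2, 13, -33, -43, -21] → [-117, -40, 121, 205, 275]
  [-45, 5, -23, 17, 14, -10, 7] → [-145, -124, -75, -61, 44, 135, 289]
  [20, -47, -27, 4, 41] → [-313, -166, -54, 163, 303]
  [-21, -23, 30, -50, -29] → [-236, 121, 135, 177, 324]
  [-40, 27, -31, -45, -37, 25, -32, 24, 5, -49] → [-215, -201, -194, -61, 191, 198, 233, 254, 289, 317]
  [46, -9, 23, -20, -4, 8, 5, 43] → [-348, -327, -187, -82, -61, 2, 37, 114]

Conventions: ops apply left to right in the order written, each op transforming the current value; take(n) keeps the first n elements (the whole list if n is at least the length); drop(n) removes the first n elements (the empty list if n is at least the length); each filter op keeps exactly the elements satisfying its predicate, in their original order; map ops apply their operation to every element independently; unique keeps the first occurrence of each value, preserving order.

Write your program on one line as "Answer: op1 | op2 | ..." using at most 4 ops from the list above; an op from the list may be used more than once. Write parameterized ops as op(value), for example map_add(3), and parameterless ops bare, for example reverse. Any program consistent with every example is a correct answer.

map_add(5) | map_mul(-7) | sort_asc | map_add(9)

Check, running the answer program on each example:
  [2, 13, -33, -43, -21] -> [7, 18, -28, -38, -16] -> [-49, -126, 196, 266, 112] -> [-126, -49, 112, 196, 266] -> [-117, -40, 121, 205, 275]
  [-45, 5, -23, 17, 14, -10, 7] -> [-40, 10, -18, 22, 19, -5, 12] -> [280, -70, 126, -154, -133, 35, -84] -> [-154, -133, -84, -70, 35, 126, 280] -> [-145, -124, -75, -61, 44, 135, 289]
  [20, -47, -27, 4, 41] -> [25, -42, -22, 9, 46] -> [-175, 294, 154, -63, -322] -> [-322, -175, -63, 154, 294] -> [-313, -166, -54, 163, 303]
  [-21, -23, 30, -50, -29] -> [-16, -18, 35, -45, -24] -> [112, 126, -245, 315, 168] -> [-245, 112, 126, 168, 315] -> [-236, 121, 135, 177, 324]
  [-40, 27, -31, -45, -37, 25, -32, 24, 5, -49] -> [-35, 32, -26, -40, -32, 30, -27, 29, 10, -44] -> [245, -224, 182, 280, 224, -210, 189, -203, -70, 308] -> [-224, -210, -203, -70, 182, 189, 224, 245, 280, 308] -> [-215, -201, -194, -61, 191, 198, 233, 254, 289, 317]
  [46, -9, 23, -20, -4, 8, 5, 43] -> [51, -4, 28, -15, 1, 13, 10, 48] -> [-357, 28, -196, 105, -7, -91, -70, -336] -> [-357, -336, -196, -91, -70, -7, 28, 105] -> [-348, -327, -187, -82, -61, 2, 37, 114]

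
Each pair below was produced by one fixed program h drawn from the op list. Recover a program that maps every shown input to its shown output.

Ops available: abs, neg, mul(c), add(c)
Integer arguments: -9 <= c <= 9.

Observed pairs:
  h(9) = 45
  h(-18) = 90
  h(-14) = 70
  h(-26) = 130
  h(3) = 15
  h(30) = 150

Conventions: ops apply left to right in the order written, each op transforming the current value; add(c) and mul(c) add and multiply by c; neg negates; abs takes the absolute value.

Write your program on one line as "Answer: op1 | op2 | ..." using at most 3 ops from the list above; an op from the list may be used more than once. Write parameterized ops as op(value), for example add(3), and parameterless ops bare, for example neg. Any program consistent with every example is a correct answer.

abs | mul(-1) | mul(-5)

Check, running the answer program on each example:
  9 -> 9 -> -9 -> 45
  -18 -> 18 -> -18 -> 90
  -14 -> 14 -> -14 -> 70
  -26 -> 26 -> -26 -> 130
  3 -> 3 -> -3 -> 15
  30 -> 30 -> -30 -> 150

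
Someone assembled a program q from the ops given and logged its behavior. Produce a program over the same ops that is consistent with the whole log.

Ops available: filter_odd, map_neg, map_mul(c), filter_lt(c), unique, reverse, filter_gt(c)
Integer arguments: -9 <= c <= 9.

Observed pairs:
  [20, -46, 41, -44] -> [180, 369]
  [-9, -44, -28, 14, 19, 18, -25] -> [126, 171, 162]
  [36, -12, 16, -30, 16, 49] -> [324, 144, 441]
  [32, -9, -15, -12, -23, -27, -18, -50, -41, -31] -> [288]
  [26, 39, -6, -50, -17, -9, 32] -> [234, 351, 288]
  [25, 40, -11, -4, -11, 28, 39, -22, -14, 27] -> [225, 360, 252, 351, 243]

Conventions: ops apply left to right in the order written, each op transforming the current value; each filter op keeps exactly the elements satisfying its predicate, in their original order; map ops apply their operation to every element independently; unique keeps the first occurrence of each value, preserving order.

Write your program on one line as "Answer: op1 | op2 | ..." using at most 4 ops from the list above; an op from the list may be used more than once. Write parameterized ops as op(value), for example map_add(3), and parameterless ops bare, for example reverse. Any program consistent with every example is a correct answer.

map_mul(9) | unique | filter_gt(-4)

Check, running the answer program on each example:
  [20, -46, 41, -44] -> [180, -414, 369, -396] -> [180, -414, 369, -396] -> [180, 369]
  [-9, -44, -28, 14, 19, 18, -25] -> [-81, -396, -252, 126, 171, 162, -225] -> [-81, -396, -252, 126, 171, 162, -225] -> [126, 171, 162]
  [36, -12, 16, -30, 16, 49] -> [324, -108, 144, -270, 144, 441] -> [324, -108, 144, -270, 441] -> [324, 144, 441]
  [32, -9, -15, -12, -23, -27, -18, -50, -41, -31] -> [288, -81, -135, -108, -207, -243, -162, -450, -369, -279] -> [288, -81, -135, -108, -207, -243, -162, -450, -369, -279] -> [288]
  [26, 39, -6, -50, -17, -9, 32] -> [234, 351, -54, -450, -153, -81, 288] -> [234, 351, -54, -450, -153, -81, 288] -> [234, 351, 288]
  [25, 40, -11, -4, -11, 28, 39, -22, -14, 27] -> [225, 360, -99, -36, -99, 252, 351, -198, -126, 243] -> [225, 360, -99, -36, 252, 351, -198, -126, 243] -> [225, 360, 252, 351, 243]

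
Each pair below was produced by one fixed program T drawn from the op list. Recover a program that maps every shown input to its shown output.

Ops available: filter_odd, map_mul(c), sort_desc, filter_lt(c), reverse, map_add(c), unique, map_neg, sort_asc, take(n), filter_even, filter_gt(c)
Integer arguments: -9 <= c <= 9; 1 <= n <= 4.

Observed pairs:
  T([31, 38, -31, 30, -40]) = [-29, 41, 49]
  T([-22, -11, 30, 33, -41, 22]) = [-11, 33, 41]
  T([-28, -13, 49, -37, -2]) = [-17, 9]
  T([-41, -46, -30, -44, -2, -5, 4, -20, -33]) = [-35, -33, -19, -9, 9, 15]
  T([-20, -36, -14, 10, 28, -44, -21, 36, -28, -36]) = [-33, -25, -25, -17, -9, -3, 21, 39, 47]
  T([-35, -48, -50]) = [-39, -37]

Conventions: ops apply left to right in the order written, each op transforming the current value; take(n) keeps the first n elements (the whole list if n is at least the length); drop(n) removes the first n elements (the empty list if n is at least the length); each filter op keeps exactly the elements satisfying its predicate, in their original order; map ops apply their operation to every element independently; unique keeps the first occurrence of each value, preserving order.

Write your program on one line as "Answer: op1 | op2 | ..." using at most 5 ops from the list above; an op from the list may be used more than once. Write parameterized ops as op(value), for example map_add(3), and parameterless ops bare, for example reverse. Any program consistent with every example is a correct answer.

reverse | map_add(9) | map_add(2) | filter_odd | sort_asc

Check, running the answer program on each example:
  [31, 38, -31, 30, -40] -> [-40, 30, -31, 38, 31] -> [-31, 39, -22, 47, 40] -> [-29, 41, -20, 49, 42] -> [-29, 41, 49] -> [-29, 41, 49]
  [-22, -11, 30, 33, -41, 22] -> [22, -41, 33, 30, -11, -22] -> [31, -32, 42, 39, -2, -13] -> [33, -30, 44, 41, 0, -11] -> [33, 41, -11] -> [-11, 33, 41]
  [-28, -13, 49, -37, -2] -> [-2, -37, 49, -13, -28] -> [7, -28, 58, -4, -19] -> [9, -26, 60, -2, -17] -> [9, -17] -> [-17, 9]
  [-41, -46, -30, -44, -2, -5, 4, -20, -33] -> [-33, -20, 4, -5, -2, -44, -30, -46, -41] -> [-24, -11, 13, 4, 7, -35, -21, -37, -32] -> [-22, -9, 15, 6, 9, -33, -19, -35, -30] -> [-9, 15, 9, -33, -19, -35] -> [-35, -33, -19, -9, 9, 15]
  [-20, -36, -14, 10, 28, -44, -21, 36, -28, -36] -> [-36, -28, 36, -21, -44, 28, 10, -14, -36, -20] -> [-27, -19, 45, -12, -35, 37, 19, -5, -27, -11] -> [-25, -17, 47, -10, -33, 39, 21, -3, -25, -9] -> [-25, -17, 47, -33, 39, 21, -3, -25, -9] -> [-33, -25, -25, -17, -9, -3, 21, 39, 47]
  [-35, -48, -50] -> [-50, -48, -35] -> [-41, -39, -26] -> [-39, -37, -24] -> [-39, -37] -> [-39, -37]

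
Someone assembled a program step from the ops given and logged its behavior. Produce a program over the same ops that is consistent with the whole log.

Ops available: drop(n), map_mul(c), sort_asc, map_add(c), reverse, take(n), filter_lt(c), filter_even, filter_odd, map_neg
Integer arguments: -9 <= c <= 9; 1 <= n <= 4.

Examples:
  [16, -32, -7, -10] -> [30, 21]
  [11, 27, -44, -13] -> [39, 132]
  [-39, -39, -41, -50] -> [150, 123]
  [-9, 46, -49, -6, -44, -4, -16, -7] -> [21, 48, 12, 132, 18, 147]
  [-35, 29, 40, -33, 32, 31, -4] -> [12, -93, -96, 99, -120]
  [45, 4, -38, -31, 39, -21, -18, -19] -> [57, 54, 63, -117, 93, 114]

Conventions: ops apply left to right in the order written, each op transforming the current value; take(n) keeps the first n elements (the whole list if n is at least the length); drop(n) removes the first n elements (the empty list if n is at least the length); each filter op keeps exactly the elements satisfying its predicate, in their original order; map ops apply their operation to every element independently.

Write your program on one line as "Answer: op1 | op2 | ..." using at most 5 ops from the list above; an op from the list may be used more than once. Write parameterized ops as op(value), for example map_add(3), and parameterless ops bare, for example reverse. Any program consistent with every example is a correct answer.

map_neg | map_mul(3) | drop(2) | reverse

Check, running the answer program on each example:
  [16, -32, -7, -10] -> [-16, 32, 7, 10] -> [-48, 96, 21, 30] -> [21, 30] -> [30, 21]
  [11, 27, -44, -13] -> [-11, -27, 44, 13] -> [-33, -81, 132, 39] -> [132, 39] -> [39, 132]
  [-39, -39, -41, -50] -> [39, 39, 41, 50] -> [117, 117, 123, 150] -> [123, 150] -> [150, 123]
  [-9, 46, -49, -6, -44, -4, -16, -7] -> [9, -46, 49, 6, 44, 4, 16, 7] -> [27, -138, 147, 18, 132, 12, 48, 21] -> [147, 18, 132, 12, 48, 21] -> [21, 48, 12, 132, 18, 147]
  [-35, 29, 40, -33, 32, 31, -4] -> [35, -29, -40, 33, -32, -31, 4] -> [105, -87, -120, 99, -96, -93, 12] -> [-120, 99, -96, -93, 12] -> [12, -93, -96, 99, -120]
  [45, 4, -38, -31, 39, -21, -18, -19] -> [-45, -4, 38, 31, -39, 21, 18, 19] -> [-135, -12, 114, 93, -117, 63, 54, 57] -> [114, 93, -117, 63, 54, 57] -> [57, 54, 63, -117, 93, 114]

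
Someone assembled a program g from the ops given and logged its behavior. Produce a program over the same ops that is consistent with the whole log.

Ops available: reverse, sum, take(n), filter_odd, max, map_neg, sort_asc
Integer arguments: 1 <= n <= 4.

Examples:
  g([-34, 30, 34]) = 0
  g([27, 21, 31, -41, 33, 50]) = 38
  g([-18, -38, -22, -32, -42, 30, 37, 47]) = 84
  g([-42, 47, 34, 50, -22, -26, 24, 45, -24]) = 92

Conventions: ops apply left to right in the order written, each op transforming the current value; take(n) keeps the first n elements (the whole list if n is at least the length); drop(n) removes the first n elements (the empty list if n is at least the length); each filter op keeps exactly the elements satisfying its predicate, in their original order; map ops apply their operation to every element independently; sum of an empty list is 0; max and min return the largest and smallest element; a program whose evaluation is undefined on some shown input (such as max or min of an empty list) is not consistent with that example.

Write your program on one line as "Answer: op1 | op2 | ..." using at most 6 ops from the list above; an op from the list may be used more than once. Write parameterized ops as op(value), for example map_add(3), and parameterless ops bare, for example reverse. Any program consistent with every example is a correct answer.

map_neg | filter_odd | map_neg | take(4) | sum

Check, running the answer program on each example:
  [-34, 30, 34] -> [34, -30, -34] -> [] -> [] -> [] -> 0
  [27, 21, 31, -41, 33, 50] -> [-27, -21, -31, 41, -33, -50] -> [-27, -21, -31, 41, -33] -> [27, 21, 31, -41, 33] -> [27, 21, 31, -41] -> 38
  [-18, -38, -22, -32, -42, 30, 37, 47] -> [18, 38, 22, 32, 42, -30, -37, -47] -> [-37, -47] -> [37, 47] -> [37, 47] -> 84
  [-42, 47, 34, 50, -22, -26, 24, 45, -24] -> [42, -47, -34, -50, 22, 26, -24, -45, 24] -> [-47, -45] -> [47, 45] -> [47, 45] -> 92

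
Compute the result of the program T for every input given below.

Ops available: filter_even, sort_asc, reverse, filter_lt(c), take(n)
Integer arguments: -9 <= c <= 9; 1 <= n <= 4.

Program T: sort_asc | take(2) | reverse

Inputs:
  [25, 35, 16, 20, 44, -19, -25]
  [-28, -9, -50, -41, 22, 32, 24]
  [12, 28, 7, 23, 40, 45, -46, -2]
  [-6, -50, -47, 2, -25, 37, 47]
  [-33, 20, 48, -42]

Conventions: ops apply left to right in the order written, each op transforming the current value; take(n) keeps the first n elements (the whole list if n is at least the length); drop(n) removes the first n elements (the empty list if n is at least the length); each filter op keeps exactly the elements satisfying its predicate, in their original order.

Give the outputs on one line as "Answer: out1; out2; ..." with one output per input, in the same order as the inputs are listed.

Execution, op by op:
  [25, 35, 16, 20, 44, -19, -25] -> [-25, -19, 16, 20, 25, 35, 44] -> [-25, -19] -> [-19, -25]
  [-28, -9, -50, -41, 22, 32, 24] -> [-50, -41, -28, -9, 22, 24, 32] -> [-50, -41] -> [-41, -50]
  [12, 28, 7, 23, 40, 45, -46, -2] -> [-46, -2, 7, 12, 23, 28, 40, 45] -> [-46, -2] -> [-2, -46]
  [-6, -50, -47, 2, -25, 37, 47] -> [-50, -47, -25, -6, 2, 37, 47] -> [-50, -47] -> [-47, -50]
  [-33, 20, 48, -42] -> [-42, -33, 20, 48] -> [-42, -33] -> [-33, -42]

[-19, -25]; [-41, -50]; [-2, -46]; [-47, -50]; [-33, -42]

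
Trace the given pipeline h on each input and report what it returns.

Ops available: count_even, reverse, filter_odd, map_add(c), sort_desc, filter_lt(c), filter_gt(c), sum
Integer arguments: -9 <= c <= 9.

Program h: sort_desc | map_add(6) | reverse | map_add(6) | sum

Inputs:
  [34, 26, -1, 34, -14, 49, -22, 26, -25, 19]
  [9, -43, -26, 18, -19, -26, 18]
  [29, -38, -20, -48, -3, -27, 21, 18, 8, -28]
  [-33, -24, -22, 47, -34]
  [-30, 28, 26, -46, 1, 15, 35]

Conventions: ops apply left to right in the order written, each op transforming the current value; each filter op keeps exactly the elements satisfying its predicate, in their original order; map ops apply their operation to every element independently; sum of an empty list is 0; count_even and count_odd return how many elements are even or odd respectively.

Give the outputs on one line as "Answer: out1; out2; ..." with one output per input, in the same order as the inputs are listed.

246; 15; 32; -6; 113

Execution, op by op:
  [34, 26, -1, 34, -14, 49, -22, 26, -25, 19] -> [49, 34, 34, 26, 26, 19, -1, -14, -22, -25] -> [55, 40, 40, 32, 32, 25, 5, -8, -16, -19] -> [-19, -16, -8, 5, 25, 32, 32, 40, 40, 55] -> [-13, -10, -2, 11, 31, 38, 38, 46, 46, 61] -> 246
  [9, -43, -26, 18, -19, -26, 18] -> [18, 18, 9, -19, -26, -26, -43] -> [24, 24, 15, -13, -20, -20, -37] -> [-37, -20, -20, -13, 15, 24, 24] -> [-31, -14, -14, -7, 21, 30, 30] -> 15
  [29, -38, -20, -48, -3, -27, 21, 18, 8, -28] -> [29, 21, 18, 8, -3, -20, -27, -28, -38, -48] -> [35, 27, 24, 14, 3, -14, -21, -22, -32, -42] -> [-42, -32, -22, -21, -14, 3, 14, 24, 27, 35] -> [-36, -26, -16, -15, -8, 9, 20, 30, 33, 41] -> 32
  [-33, -24, -22, 47, -34] -> [47, -22, -24, -33, -34] -> [53, -16, -18, -27, -28] -> [-28, -27, -18, -16, 53] -> [-22, -21, -12, -10, 59] -> -6
  [-30, 28, 26, -46, 1, 15, 35] -> [35, 28, 26, 15, 1, -30, -46] -> [41, 34, 32, 21, 7, -24, -40] -> [-40, -24, 7, 21, 32, 34, 41] -> [-34, -18, 13, 27, 38, 40, 47] -> 113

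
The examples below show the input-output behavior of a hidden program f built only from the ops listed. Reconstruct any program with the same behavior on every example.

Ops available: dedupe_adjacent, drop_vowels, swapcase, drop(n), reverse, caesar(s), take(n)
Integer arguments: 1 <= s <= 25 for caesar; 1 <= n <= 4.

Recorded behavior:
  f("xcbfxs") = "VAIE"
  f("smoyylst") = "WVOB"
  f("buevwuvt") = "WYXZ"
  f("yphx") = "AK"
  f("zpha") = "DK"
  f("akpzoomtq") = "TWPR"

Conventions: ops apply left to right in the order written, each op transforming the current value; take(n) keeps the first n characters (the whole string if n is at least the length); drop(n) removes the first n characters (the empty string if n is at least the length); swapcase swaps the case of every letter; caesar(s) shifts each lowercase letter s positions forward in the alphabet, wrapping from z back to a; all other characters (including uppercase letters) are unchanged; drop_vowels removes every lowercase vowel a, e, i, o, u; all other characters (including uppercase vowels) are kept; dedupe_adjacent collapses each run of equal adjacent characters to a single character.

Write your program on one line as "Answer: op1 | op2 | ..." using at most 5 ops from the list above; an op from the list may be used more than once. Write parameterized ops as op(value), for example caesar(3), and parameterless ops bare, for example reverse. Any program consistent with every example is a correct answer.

caesar(3) | drop(2) | swapcase | reverse | take(4)

Check, running the answer program on each example:
  "xcbfxs" -> "afeiav" -> "eiav" -> "EIAV" -> "VAIE" -> "VAIE"
  "smoyylst" -> "vprbbovw" -> "rbbovw" -> "RBBOVW" -> "WVOBBR" -> "WVOB"
  "buevwuvt" -> "exhyzxyw" -> "hyzxyw" -> "HYZXYW" -> "WYXZYH" -> "WYXZ"
  "yphx" -> "bska" -> "ka" -> "KA" -> "AK" -> "AK"
  "zpha" -> "cskd" -> "kd" -> "KD" -> "DK" -> "DK"
  "akpzoomtq" -> "dnscrrpwt" -> "scrrpwt" -> "SCRRPWT" -> "TWPRRCS" -> "TWPR"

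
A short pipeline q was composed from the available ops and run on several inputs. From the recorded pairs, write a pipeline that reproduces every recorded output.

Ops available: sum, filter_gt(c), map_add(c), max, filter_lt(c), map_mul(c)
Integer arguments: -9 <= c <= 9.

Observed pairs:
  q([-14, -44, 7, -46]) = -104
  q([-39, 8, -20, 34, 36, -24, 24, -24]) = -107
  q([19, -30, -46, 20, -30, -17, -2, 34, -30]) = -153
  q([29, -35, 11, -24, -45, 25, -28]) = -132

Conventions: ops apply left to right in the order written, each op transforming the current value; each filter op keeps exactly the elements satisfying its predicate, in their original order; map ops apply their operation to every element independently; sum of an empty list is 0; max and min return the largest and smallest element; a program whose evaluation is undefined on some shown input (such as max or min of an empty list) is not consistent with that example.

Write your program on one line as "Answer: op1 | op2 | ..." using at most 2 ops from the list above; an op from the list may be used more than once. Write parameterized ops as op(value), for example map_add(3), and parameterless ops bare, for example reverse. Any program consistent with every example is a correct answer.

filter_lt(-9) | sum

Check, running the answer program on each example:
  [-14, -44, 7, -46] -> [-14, -44, -46] -> -104
  [-39, 8, -20, 34, 36, -24, 24, -24] -> [-39, -20, -24, -24] -> -107
  [19, -30, -46, 20, -30, -17, -2, 34, -30] -> [-30, -46, -30, -17, -30] -> -153
  [29, -35, 11, -24, -45, 25, -28] -> [-35, -24, -45, -28] -> -132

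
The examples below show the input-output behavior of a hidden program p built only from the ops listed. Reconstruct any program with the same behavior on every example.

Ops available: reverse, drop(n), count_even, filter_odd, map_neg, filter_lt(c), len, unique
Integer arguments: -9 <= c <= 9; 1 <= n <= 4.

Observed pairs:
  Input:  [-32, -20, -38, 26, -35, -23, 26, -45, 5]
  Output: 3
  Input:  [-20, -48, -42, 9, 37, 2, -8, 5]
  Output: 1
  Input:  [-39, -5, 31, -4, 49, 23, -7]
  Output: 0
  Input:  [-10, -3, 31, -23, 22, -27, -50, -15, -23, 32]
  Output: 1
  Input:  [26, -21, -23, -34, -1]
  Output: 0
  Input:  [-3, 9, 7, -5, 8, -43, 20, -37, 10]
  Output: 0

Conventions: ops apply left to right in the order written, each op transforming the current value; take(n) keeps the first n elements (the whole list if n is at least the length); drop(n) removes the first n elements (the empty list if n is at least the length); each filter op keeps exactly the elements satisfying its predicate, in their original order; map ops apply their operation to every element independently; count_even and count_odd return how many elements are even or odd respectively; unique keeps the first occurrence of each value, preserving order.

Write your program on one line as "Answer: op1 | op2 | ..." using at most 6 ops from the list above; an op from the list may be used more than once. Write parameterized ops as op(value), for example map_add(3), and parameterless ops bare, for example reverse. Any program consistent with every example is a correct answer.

reverse | filter_lt(-3) | drop(3) | map_neg | count_even

Check, running the answer program on each example:
  [-32, -20, -38, 26, -35, -23, 26, -45, 5] -> [5, -45, 26, -23, -35, 26, -38, -20, -32] -> [-45, -23, -35, -38, -20, -32] -> [-38, -20, -32] -> [38, 20, 32] -> 3
  [-20, -48, -42, 9, 37, 2, -8, 5] -> [5, -8, 2, 37, 9, -42, -48, -20] -> [-8, -42, -48, -20] -> [-20] -> [20] -> 1
  [-39, -5, 31, -4, 49, 23, -7] -> [-7, 23, 49, -4, 31, -5, -39] -> [-7, -4, -5, -39] -> [-39] -> [39] -> 0
  [-10, -3, 31, -23, 22, -27, -50, -15, -23, 32] -> [32, -23, -15, -50, -27, 22, -23, 31, -3, -10] -> [-23, -15, -50, -27, -23, -10] -> [-27, -23, -10] -> [27, 23, 10] -> 1
  [26, -21, -23, -34, -1] -> [-1, -34, -23, -21, 26] -> [-34, -23, -21] -> [] -> [] -> 0
  [-3, 9, 7, -5, 8, -43, 20, -37, 10] -> [10, -37, 20, -43, 8, -5, 7, 9, -3] -> [-37, -43, -5] -> [] -> [] -> 0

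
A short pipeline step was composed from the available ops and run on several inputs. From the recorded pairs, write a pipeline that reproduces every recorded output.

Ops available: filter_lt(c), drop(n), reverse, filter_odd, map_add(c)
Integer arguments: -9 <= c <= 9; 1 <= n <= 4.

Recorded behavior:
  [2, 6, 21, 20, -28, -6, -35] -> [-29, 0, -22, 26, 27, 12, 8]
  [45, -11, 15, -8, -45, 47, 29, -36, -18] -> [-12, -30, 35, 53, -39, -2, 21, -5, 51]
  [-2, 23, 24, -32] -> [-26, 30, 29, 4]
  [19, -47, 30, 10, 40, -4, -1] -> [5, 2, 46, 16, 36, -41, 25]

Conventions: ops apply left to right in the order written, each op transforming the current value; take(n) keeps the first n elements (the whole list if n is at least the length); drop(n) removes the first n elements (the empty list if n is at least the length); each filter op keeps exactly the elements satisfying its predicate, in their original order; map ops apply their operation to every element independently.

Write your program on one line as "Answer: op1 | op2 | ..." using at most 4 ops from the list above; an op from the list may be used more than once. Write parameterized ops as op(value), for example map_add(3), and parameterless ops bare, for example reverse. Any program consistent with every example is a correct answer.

map_add(-4) | reverse | map_add(3) | map_add(7)

Check, running the answer program on each example:
  [2, 6, 21, 20, -28, -6, -35] -> [-2, 2, 17, 16, -32, -10, -39] -> [-39, -10, -32, 16, 17, 2, -2] -> [-36, -7, -29, 19, 20, 5, 1] -> [-29, 0, -22, 26, 27, 12, 8]
  [45, -11, 15, -8, -45, 47, 29, -36, -18] -> [41, -15, 11, -12, -49, 43, 25, -40, -22] -> [-22, -40, 25, 43, -49, -12, 11, -15, 41] -> [-19, -37, 28, 46, -46, -9, 14, -12, 44] -> [-12, -30, 35, 53, -39, -2, 21, -5, 51]
  [-2, 23, 24, -32] -> [-6, 19, 20, -36] -> [-36, 20, 19, -6] -> [-33, 23, 22, -3] -> [-26, 30, 29, 4]
  [19, -47, 30, 10, 40, -4, -1] -> [15, -51, 26, 6, 36, -8, -5] -> [-5, -8, 36, 6, 26, -51, 15] -> [-2, -5, 39, 9, 29, -48, 18] -> [5, 2, 46, 16, 36, -41, 25]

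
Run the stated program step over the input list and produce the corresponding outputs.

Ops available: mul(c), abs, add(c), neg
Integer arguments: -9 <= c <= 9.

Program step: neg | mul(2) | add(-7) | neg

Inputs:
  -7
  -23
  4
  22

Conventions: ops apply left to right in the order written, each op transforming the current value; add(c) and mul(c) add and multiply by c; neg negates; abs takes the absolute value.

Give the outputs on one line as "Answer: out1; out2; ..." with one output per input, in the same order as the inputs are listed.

-7; -39; 15; 51

Execution, op by op:
  -7 -> 7 -> 14 -> 7 -> -7
  -23 -> 23 -> 46 -> 39 -> -39
  4 -> -4 -> -8 -> -15 -> 15
  22 -> -22 -> -44 -> -51 -> 51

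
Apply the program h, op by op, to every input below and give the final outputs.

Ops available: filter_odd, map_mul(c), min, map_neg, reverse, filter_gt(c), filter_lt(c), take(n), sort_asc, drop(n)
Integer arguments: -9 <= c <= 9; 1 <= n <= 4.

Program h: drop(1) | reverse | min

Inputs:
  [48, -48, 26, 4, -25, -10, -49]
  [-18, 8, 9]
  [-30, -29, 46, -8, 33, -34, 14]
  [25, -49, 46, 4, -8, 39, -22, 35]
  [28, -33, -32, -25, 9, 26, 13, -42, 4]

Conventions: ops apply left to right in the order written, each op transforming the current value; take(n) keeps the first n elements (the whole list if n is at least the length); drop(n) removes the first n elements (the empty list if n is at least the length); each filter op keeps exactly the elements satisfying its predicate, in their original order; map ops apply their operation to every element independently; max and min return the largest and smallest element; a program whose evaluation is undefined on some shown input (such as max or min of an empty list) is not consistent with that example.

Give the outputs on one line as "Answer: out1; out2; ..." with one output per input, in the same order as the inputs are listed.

Execution, op by op:
  [48, -48, 26, 4, -25, -10, -49] -> [-48, 26, 4, -25, -10, -49] -> [-49, -10, -25, 4, 26, -48] -> -49
  [-18, 8, 9] -> [8, 9] -> [9, 8] -> 8
  [-30, -29, 46, -8, 33, -34, 14] -> [-29, 46, -8, 33, -34, 14] -> [14, -34, 33, -8, 46, -29] -> -34
  [25, -49, 46, 4, -8, 39, -22, 35] -> [-49, 46, 4, -8, 39, -22, 35] -> [35, -22, 39, -8, 4, 46, -49] -> -49
  [28, -33, -32, -25, 9, 26, 13, -42, 4] -> [-33, -32, -25, 9, 26, 13, -42, 4] -> [4, -42, 13, 26, 9, -25, -32, -33] -> -42

-49; 8; -34; -49; -42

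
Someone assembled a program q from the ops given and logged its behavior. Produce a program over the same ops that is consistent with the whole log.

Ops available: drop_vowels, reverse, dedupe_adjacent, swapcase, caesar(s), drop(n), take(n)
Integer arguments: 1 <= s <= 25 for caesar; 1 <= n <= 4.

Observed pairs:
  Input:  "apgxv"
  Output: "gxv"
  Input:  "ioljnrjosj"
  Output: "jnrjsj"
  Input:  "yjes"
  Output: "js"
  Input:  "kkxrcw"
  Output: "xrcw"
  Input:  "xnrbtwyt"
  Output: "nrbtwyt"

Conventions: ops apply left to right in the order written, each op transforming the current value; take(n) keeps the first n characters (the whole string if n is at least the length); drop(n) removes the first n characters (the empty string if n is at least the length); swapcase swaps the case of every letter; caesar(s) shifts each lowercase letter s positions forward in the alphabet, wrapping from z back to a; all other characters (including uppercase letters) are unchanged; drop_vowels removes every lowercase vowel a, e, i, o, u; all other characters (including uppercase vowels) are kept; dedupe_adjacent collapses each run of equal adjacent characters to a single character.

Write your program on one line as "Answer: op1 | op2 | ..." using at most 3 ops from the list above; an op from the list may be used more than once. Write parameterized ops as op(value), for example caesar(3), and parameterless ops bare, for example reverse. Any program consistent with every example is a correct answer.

drop_vowels | dedupe_adjacent | drop(1)

Check, running the answer program on each example:
  "apgxv" -> "pgxv" -> "pgxv" -> "gxv"
  "ioljnrjosj" -> "ljnrjsj" -> "ljnrjsj" -> "jnrjsj"
  "yjes" -> "yjs" -> "yjs" -> "js"
  "kkxrcw" -> "kkxrcw" -> "kxrcw" -> "xrcw"
  "xnrbtwyt" -> "xnrbtwyt" -> "xnrbtwyt" -> "nrbtwyt"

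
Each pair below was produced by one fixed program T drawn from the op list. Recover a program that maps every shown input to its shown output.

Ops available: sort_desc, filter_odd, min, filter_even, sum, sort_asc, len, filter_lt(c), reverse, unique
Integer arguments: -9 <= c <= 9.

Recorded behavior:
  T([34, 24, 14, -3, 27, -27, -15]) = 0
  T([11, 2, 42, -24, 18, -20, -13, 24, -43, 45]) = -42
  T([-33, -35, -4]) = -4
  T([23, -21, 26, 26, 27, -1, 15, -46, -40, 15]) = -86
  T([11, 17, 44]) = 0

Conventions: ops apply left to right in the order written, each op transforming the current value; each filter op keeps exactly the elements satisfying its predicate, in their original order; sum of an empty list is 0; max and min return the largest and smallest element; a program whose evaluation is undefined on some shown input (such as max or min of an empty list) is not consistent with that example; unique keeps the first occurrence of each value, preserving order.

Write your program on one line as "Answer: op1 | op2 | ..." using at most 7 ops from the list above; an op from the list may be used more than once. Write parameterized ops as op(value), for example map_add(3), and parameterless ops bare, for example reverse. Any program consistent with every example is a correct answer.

filter_lt(9) | reverse | sort_asc | filter_even | reverse | sum

Check, running the answer program on each example:
  [34, 24, 14, -3, 27, -27, -15] -> [-3, -27, -15] -> [-15, -27, -3] -> [-27, -15, -3] -> [] -> [] -> 0
  [11, 2, 42, -24, 18, -20, -13, 24, -43, 45] -> [2, -24, -20, -13, -43] -> [-43, -13, -20, -24, 2] -> [-43, -24, -20, -13, 2] -> [-24, -20, 2] -> [2, -20, -24] -> -42
  [-33, -35, -4] -> [-33, -35, -4] -> [-4, -35, -33] -> [-35, -33, -4] -> [-4] -> [-4] -> -4
  [23, -21, 26, 26, 27, -1, 15, -46, -40, 15] -> [-21, -1, -46, -40] -> [-40, -46, -1, -21] -> [-46, -40, -21, -1] -> [-46, -40] -> [-40, -46] -> -86
  [11, 17, 44] -> [] -> [] -> [] -> [] -> [] -> 0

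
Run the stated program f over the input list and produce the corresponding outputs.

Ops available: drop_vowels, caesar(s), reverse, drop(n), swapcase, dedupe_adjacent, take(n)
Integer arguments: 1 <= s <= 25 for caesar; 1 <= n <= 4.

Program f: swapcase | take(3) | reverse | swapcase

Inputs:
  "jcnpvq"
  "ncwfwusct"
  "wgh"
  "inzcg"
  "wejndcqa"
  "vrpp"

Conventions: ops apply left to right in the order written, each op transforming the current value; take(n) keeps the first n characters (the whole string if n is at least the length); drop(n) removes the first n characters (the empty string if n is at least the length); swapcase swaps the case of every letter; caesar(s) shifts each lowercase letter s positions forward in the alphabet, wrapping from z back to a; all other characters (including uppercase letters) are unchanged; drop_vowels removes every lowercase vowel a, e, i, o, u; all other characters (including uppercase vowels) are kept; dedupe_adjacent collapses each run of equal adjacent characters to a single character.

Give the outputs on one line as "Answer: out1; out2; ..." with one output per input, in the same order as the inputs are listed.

"ncj"; "wcn"; "hgw"; "zni"; "jew"; "prv"

Execution, op by op:
  "jcnpvq" -> "JCNPVQ" -> "JCN" -> "NCJ" -> "ncj"
  "ncwfwusct" -> "NCWFWUSCT" -> "NCW" -> "WCN" -> "wcn"
  "wgh" -> "WGH" -> "WGH" -> "HGW" -> "hgw"
  "inzcg" -> "INZCG" -> "INZ" -> "ZNI" -> "zni"
  "wejndcqa" -> "WEJNDCQA" -> "WEJ" -> "JEW" -> "jew"
  "vrpp" -> "VRPP" -> "VRP" -> "PRV" -> "prv"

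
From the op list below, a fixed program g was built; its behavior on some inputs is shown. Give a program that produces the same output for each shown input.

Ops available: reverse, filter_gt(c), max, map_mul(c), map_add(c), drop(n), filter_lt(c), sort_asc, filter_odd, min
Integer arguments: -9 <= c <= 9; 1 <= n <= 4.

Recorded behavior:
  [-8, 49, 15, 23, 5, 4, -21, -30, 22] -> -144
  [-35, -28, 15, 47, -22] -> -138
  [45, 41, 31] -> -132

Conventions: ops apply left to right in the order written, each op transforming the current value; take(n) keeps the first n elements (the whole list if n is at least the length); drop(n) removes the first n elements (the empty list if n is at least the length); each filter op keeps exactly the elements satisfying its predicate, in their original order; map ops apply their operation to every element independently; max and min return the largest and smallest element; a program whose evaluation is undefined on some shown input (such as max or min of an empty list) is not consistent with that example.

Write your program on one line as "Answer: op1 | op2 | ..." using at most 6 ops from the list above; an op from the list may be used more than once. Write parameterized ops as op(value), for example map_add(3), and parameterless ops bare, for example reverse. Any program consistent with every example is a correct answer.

sort_asc | map_add(-1) | map_mul(-3) | reverse | min

Check, running the answer program on each example:
  [-8, 49, 15, 23, 5, 4, -21, -30, 22] -> [-30, -21, -8, 4, 5, 15, 22, 23, 49] -> [-31, -22, -9, 3, 4, 14, 21, 22, 48] -> [93, 66, 27, -9, -12, -42, -63, -66, -144] -> [-144, -66, -63, -42, -12, -9, 27, 66, 93] -> -144
  [-35, -28, 15, 47, -22] -> [-35, -28, -22, 15, 47] -> [-36, -29, -23, 14, 46] -> [108, 87, 69, -42, -138] -> [-138, -42, 69, 87, 108] -> -138
  [45, 41, 31] -> [31, 41, 45] -> [30, 40, 44] -> [-90, -120, -132] -> [-132, -120, -90] -> -132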